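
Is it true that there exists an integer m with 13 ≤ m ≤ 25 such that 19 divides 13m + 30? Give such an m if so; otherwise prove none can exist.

m = 24

At m = 24 we get 13·24 + 30 = 342, and 342 = 19·18.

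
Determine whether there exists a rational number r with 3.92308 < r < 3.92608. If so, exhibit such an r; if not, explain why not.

Look for a denominator N such that an integer falls strictly between N·3.92308 and N·3.92608. N = 27 works: 27·3.92308 = 105.92316 < 106 < 106.00416 = 27·3.92608.
Hence 106/27 is a rational number with 3.92308 < 106/27 < 3.92608.

r = 106/27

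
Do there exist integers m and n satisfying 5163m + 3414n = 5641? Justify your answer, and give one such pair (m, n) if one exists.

There are no such integers.

Both 5163 and 3414 are divisible by gcd(5163, 3414) = 3, hence so is any combination 5163m + 3414n.
However 5641 leaves remainder 1 on division by 3.
Therefore 5163m + 3414n = 5641 has no solution in integers.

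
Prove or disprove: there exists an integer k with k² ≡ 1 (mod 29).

k = 1

Take k = 1. Then 1² = 1, and since 0 ≤ 1 < 29 this is already reduced: 1² ≡ 1 (mod 29).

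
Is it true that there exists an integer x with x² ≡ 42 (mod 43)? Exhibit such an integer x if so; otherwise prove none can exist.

Apply Euler's criterion with the prime 43: 42 is a quadratic residue iff 42^21 ≡ 1 (mod 43), and a non-residue iff it is ≡ −1.
Repeated squaring mod 43: 42^2 = 1764 ≡ 1; 42^4 ≡ 1² = 1 ≡ 1; 42^8 ≡ 1² = 1 ≡ 1; 42^16 ≡ 1² = 1 ≡ 1.
Since 21 = 16 + 4 + 1, 42^21 ≡ 1 · 1 · 42; multiplying out mod 43: 1·1 = 1 ≡ 1, then 1·42 = 42 ≡ 42. Thus 42^21 ≡ 42 ≡ −1 (mod 43).
By Euler's criterion 42 is a quadratic non-residue mod 43: no x satisfies x² ≡ 42 (mod 43).

There is no such integer.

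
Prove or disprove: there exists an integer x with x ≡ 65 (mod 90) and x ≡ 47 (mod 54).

The moduli are not coprime: gcd(90, 54) = 18. Compatibility requires 18 ∣ (47 − 65) = -18, which holds, so solutions exist.
Step through x = 65, 65 + 90, 65 + 2·90, …: the values 65, 155 reduce mod 54 to 11, 47. The value 155 hits 47.
Check: 155 mod 90 = 65, 155 mod 54 = 47. ✓

x = 155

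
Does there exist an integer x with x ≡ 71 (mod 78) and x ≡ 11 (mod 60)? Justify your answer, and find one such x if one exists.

The moduli are not coprime: gcd(78, 60) = 6. Compatibility requires 6 ∣ (11 − 71) = -60, which holds, so solutions exist.
The smallest candidate x = 71 works directly: 71 ≡ 11 (mod 60).
Indeed 71 ≡ 71 (mod 78) and 71 ≡ 11 (mod 60).

x = 71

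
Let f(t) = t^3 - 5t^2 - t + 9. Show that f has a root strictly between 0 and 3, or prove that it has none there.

f(0) = 9 and f(3) = -12, which have opposite signs.
Since f is a polynomial it is continuous on [0, 3].
By the Intermediate Value Theorem f must vanish at some point of (0, 3).

Such a root exists.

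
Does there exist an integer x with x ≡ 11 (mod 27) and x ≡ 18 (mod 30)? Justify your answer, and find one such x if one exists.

gcd(27, 30) = 3. If x ≡ 11 (mod 27) and x ≡ 18 (mod 30), then x ≡ 11 (mod 3) and x ≡ 18 (mod 3).
These are incompatible: 11 − 18 = -7 is not divisible by 3.
So no integer satisfies both congruences.

No such integer exists.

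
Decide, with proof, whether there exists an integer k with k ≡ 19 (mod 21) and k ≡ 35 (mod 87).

Reduce both congruences modulo 3, which divides 21 and 87: they say k ≡ 19 (mod 3) and k ≡ 35 (mod 3).
These are incompatible: 19 − 35 = -16 is not divisible by 3.
Hence the system has no solution.

No such integer exists.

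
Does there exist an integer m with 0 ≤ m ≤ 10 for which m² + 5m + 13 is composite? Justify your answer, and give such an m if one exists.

m = 2

At m = 2: 2² + 5·2 + 13 = 27 = 3·9, which is composite.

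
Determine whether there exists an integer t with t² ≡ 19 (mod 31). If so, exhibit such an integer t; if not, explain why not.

t = 22 works: 22² = 484, and 484 − 19 = 465 = 15·31.

t = 22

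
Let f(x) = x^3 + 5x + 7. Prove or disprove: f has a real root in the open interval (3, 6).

f(3) = 49 and f(6) = 253, both positive.
f'(x) = 3x^2 + 5 has discriminant 0² − 4·3·5 = -60 < 0, so f' has no real roots and is positive for every real x.
So f is strictly increasing; between 3 and 6 its values lie between f(3) = 49 and f(6) = 253, all positive. Therefore f has no root in (3, 6).

f has no root in that interval.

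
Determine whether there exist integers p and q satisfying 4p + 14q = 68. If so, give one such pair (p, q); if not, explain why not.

p = 3, q = 4

Every value of 4p + 14q is a multiple of gcd(4, 14) = 2; since 2 ∣ 68, solutions exist.
Dividing through by 2 reduces the equation to 2p + 7q = 34.
Dividing repeatedly: 7 = 3·2 + 1, 2 = 2·1 + 0.
Back-substituting, 1 = 7 − 3·2; that is, 2·(-3) + 7·1 = 1.
Multiplying through by 34: p = (-3)·34 = -102, q = 1·34 = 34 is a solution.
The general solution is p = -102 + 7k, q = 34 − 2k; taking k = 15 gives the smaller pair p = 3, q = 4.
Indeed 4·3 + 14·4 = 12 + 56 = 68.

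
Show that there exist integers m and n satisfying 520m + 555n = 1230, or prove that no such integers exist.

Since gcd(520, 555) = 5 and 1230 = 5·246, Bézout's identity guarantees a solution.
Dividing through by 5 reduces the equation to 104m + 111n = 246.
Dividing repeatedly: 111 = 1·104 + 7, 104 = 14·7 + 6, 7 = 1·6 + 1, 6 = 6·1 + 0.
Back-substituting, 1 = 7 − 1·6 = 7 − (104 − 14·7) = −104 + 15·7 = −104 + 15·(111 − 1·104) = 15·111 − 16·104; that is, 104·(-16) + 111·15 = 1.
Scaling by 246 gives the particular solution (m, n) = (-3936, 3690).
Adding 36·111 to m and subtracting 36·104 from n gives the tidier solution (60, -54).
Check: 520·60 + 555·(-54) = 31200 − 29970 = 1230. ✓

m = 60, n = -54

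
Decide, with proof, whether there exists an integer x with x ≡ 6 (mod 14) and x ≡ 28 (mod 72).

x = 244

The moduli are not coprime: gcd(14, 72) = 2. Compatibility requires 2 ∣ (28 − 6) = 22, which holds, so solutions exist.
Write x = 6 + 14t. Then 14t ≡ 28 − 6 ≡ 22 (mod 72); dividing through by 2 gives 7t ≡ 11 (mod 36).
Note 7·31 = 217 ≡ 1 (mod 36) (as 217 − 1 = 6·36), so 7⁻¹ ≡ 31.
Multiplying by 31: t ≡ 31·11 = 341 ≡ 17 (mod 36).
Then x = 6 + 14·17 = 244.
Indeed 244 ≡ 6 (mod 14) and 244 ≡ 28 (mod 72).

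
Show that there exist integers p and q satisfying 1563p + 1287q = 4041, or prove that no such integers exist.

p = 411, q = -496

Every value of 1563p + 1287q is a multiple of gcd(1563, 1287) = 3; since 3 ∣ 4041, solutions exist.
Dividing through by 3 reduces the equation to 521p + 429q = 1347.
Dividing repeatedly: 521 = 1·429 + 92, 429 = 4·92 + 61, 92 = 1·61 + 31, 61 = 1·31 + 30, 31 = 1·30 + 1, 30 = 30·1 + 0.
Unwinding: 1 = 31 − 1·30 = 31 − (61 − 1·31) = −61 + 2·31 = −61 + 2·(92 − 1·61) = 2·92 − 3·61 = 2·92 − 3·(429 − 4·92) = −3·429 + 14·92 = −3·429 + 14·(521 − 1·429) = 14·521 − 17·429, i.e. 521·14 + 429·(-17) = 1.
Scaling by 1347 gives the particular solution (p, q) = (18858, -22899).
Shifting by a multiple of (429, −521) keeps it a solution: p = 18858 − 43·429 = 411, q = -22899 + 43·521 = -496.
Check: 1563·411 + 1287·(-496) = 642393 − 638352 = 4041. ✓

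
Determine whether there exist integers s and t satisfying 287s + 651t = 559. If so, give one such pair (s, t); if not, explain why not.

No, no such integers exist.

Any value of 287s + 651t is a multiple of gcd(287, 651) = 7.
However 559 leaves remainder 6 on division by 7.
So the equation is unsolvable over ℤ.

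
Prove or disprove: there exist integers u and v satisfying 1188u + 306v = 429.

Both 1188 and 306 are divisible by gcd(1188, 306) = 18, hence so is any combination 1188u + 306v.
But 429 is not a multiple of 18 (it leaves remainder 15).
Hence no integers u, v satisfy the equation.

No, no such integers exist.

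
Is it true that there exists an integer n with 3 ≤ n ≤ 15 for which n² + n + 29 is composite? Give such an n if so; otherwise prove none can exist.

At n = 9: 9² + 9 + 29 = 119 = 7·17, which is composite.

n = 9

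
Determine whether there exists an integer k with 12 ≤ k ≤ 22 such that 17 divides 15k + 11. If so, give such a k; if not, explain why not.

For k = 12, 13 the values 191, 206 are not multiples of 17. k = 14 works, since 15·14 + 11 = 221 = 13·17.

k = 14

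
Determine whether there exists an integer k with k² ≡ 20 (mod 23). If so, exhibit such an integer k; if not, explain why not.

There is no such integer.

23 is prime, so by Euler's criterion 20 is a square mod 23 iff 20^((23−1)/2) = 20^11 ≡ 1 (mod 23).
Repeated squaring mod 23: 20^2 = 400 ≡ 9; 20^4 ≡ 9² = 81 ≡ 12; 20^8 ≡ 12² = 144 ≡ 6.
Since 11 = 8 + 2 + 1, 20^11 ≡ 6 · 9 · 20; multiplying out mod 23: 6·9 = 54 ≡ 8, then 8·20 = 160 ≡ 22. Thus 20^11 ≡ 22 ≡ −1 (mod 23).
The value −1 means 20 is a non-residue modulo 23, so k² ≡ 20 (mod 23) is impossible.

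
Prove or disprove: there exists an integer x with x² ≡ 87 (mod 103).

Apply Euler's criterion with the prime 103: 87 is a quadratic residue iff 87^51 ≡ 1 (mod 103), and a non-residue iff it is ≡ −1.
Squaring successively (mod 103): 87^2 = 7569 ≡ 50; 87^4 ≡ 50² = 2500 ≡ 28; 87^8 ≡ 28² = 784 ≡ 63; 87^16 ≡ 63² = 3969 ≡ 55; 87^32 ≡ 55² = 3025 ≡ 38.
Since 51 = 32 + 16 + 2 + 1, 87^51 ≡ 38 · 55 · 50 · 87; multiplying out mod 103: 38·55 = 2090 ≡ 30, then 30·50 = 1500 ≡ 58, then 58·87 = 5046 ≡ 102. Thus 87^51 ≡ 102 ≡ −1 (mod 103).
By Euler's criterion 87 is a quadratic non-residue mod 103: no x satisfies x² ≡ 87 (mod 103).

There is no such integer.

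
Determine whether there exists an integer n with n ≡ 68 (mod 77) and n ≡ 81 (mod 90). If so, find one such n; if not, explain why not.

n = 6921

Since 77 and 90 share no common factor, CRT says the pair of congruences has a solution (unique mod 6930).
Write n = 68 + 77t and require 68 + 77t ≡ 81 (mod 90), i.e. 77t ≡ 13 (mod 90).
Invert 77 mod 90 by the Euclidean algorithm: 90 = 1·77 + 13, 77 = 5·13 + 12, 13 = 1·12 + 1, 12 = 12·1 + 0; back-substituting, 1 = 13 − 1·12 = 13 − (77 − 5·13) = −77 + 6·13 = −77 + 6·(90 − 1·77) = 6·90 − 7·77. Hence 77·(-7) ≡ 1, so 77⁻¹ ≡ -7 ≡ 83 (mod 90).
Therefore t ≡ 83·13 = 1079 ≡ 89 (mod 90).
With t = 89: n = 68 + 77·89 = 6921.
Verify: 6921 = 89·77 + 68 and 6921 = 76·90 + 81. ✓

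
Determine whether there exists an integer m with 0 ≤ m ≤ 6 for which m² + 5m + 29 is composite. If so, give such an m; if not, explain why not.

m = 6

At m = 6: 6² + 5·6 + 29 = 95 = 5·19, which is composite.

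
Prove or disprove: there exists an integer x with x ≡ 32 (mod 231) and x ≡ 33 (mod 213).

There is no such integer.

Both moduli are multiples of 3 = gcd(231, 213), so any solution would satisfy x ≡ 32 and x ≡ 33 modulo 3 simultaneously.
But 32 mod 3 = 2 while 33 mod 3 = 0, a contradiction.
Hence the system has no solution.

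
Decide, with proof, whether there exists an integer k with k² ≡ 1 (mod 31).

k = 30 works: 30² = 900, and 900 − 1 = 899 = 29·31.

k = 30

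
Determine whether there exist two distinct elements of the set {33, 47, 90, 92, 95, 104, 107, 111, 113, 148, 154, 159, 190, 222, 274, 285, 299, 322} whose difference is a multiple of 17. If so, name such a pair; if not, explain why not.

Both 33 and 322 leave remainder 16 on division by 17; their difference 289 = 17·17 is a multiple of 17.

Yes: 33 and 322.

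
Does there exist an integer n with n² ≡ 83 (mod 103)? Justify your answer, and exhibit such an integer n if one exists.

n = 17

n = 17 works: 17² = 289, and 289 − 83 = 206 = 2·103.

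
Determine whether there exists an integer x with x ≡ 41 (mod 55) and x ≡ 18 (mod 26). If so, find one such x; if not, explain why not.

x = 96

gcd(55, 26) = 1, so the Chinese Remainder Theorem guarantees exactly one residue class mod 1430 satisfying both.
Any solution of the first congruence is x = 41 + 55t; substituting into the second, 55t ≡ 18 − 41 ≡ 3 (mod 26).
55 ≡ 3 (mod 26), so this reads 3t ≡ 3 (mod 26). Since 3·9 = 27 = 1·26 + 1, the inverse of 3 mod 26 is 9.
Multiplying by 9: t ≡ 9·3 = 27 ≡ 1 (mod 26).
Taking t = 1 gives x = 41 + 55·1 = 96.
Check: 96 mod 55 = 41, 96 mod 26 = 18. ✓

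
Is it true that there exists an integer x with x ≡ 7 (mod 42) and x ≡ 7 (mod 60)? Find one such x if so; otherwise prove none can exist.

Here gcd(42, 60) = 6, and both 7 and 7 leave remainder 1 mod 6, so the system is consistent.
In fact x = 7 itself already satisfies 7 mod 60 = 7.
Verify: 7 = 0·42 + 7 and 7 = 0·60 + 7. ✓

x = 7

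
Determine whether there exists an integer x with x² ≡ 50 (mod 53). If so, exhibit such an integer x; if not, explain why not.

53 is prime, so by Euler's criterion 50 is a square mod 53 iff 50^((53−1)/2) = 50^26 ≡ 1 (mod 53).
Squaring successively (mod 53): 50^2 = 2500 ≡ 9; 50^4 ≡ 9² = 81 ≡ 28; 50^8 ≡ 28² = 784 ≡ 42; 50^16 ≡ 42² = 1764 ≡ 15.
Since 26 = 16 + 8 + 2, 50^26 ≡ 15 · 42 · 9; multiplying out mod 53: 15·42 = 630 ≡ 47, then 47·9 = 423 ≡ 52. Thus 50^26 ≡ 52 ≡ −1 (mod 53).
By Euler's criterion 50 is a quadratic non-residue mod 53: no x satisfies x² ≡ 50 (mod 53).

No such integer exists.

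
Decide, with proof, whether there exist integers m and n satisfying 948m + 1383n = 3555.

Every value of 948m + 1383n is a multiple of gcd(948, 1383) = 3; since 3 ∣ 3555, solutions exist.
Dividing through by 3 reduces the equation to 316m + 461n = 1185.
Dividing repeatedly: 461 = 1·316 + 145, 316 = 2·145 + 26, 145 = 5·26 + 15, 26 = 1·15 + 11, 15 = 1·11 + 4, 11 = 2·4 + 3, 4 = 1·3 + 1, 3 = 3·1 + 0.
Working back up the chain: 1 = 4 − 1·3 = 4 − (11 − 2·4) = −11 + 3·4 = −11 + 3·(15 − 1·11) = 3·15 − 4·11 = 3·15 − 4·(26 − 1·15) = −4·26 + 7·15 = −4·26 + 7·(145 − 5·26) = 7·145 − 39·26 = 7·145 − 39·(316 − 2·145) = −39·316 + 85·145 = −39·316 + 85·(461 − 1·316) = 85·461 − 124·316. So 316·(-124) + 461·85 = 1.
Multiplying through by 1185: m = (-124)·1185 = -146940, n = 85·1185 = 100725 is a solution.
Shifting by a multiple of (461, −316) keeps it a solution: m = -146940 + 319·461 = 119, n = 100725 − 319·316 = -79.
Check: 948·119 + 1383·(-79) = 112812 − 109257 = 3555. ✓

m = 119, n = -79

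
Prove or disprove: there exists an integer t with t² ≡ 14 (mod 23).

Apply Euler's criterion with the prime 23: 14 is a quadratic residue iff 14^11 ≡ 1 (mod 23), and a non-residue iff it is ≡ −1.
Squaring successively (mod 23): 14^2 = 196 ≡ 12; 14^4 ≡ 12² = 144 ≡ 6; 14^8 ≡ 6² = 36 ≡ 13.
Since 11 = 8 + 2 + 1, 14^11 ≡ 13 · 12 · 14; multiplying out mod 23: 13·12 = 156 ≡ 18, then 18·14 = 252 ≡ 22. Thus 14^11 ≡ 22 ≡ −1 (mod 23).
The value −1 means 14 is a non-residue modulo 23, so t² ≡ 14 (mod 23) is impossible.

No such integer exists.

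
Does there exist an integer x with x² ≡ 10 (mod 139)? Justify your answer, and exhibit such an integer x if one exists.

Apply Euler's criterion with the prime 139: 10 is a quadratic residue iff 10^69 ≡ 1 (mod 139), and a non-residue iff it is ≡ −1.
Repeated squaring mod 139: 10^2 = 100 ≡ 100; 10^4 ≡ 100² = 10000 ≡ 131; 10^8 ≡ 131² = 17161 ≡ 64; 10^16 ≡ 64² = 4096 ≡ 65; 10^32 ≡ 65² = 4225 ≡ 55; 10^64 ≡ 55² = 3025 ≡ 106.
Since 69 = 64 + 4 + 1, 10^69 ≡ 106 · 131 · 10; multiplying out mod 139: 106·131 = 13886 ≡ 125, then 125·10 = 1250 ≡ 138. Thus 10^69 ≡ 138 ≡ −1 (mod 139).
The value −1 means 10 is a non-residue modulo 139, so x² ≡ 10 (mod 139) is impossible.

There is no such integer.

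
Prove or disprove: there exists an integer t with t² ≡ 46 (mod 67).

No, no such integer exists.

67 is prime, so by Euler's criterion 46 is a square mod 67 iff 46^((67−1)/2) = 46^33 ≡ 1 (mod 67).
Squaring successively (mod 67): 46^2 = 2116 ≡ 39; 46^4 ≡ 39² = 1521 ≡ 47; 46^8 ≡ 47² = 2209 ≡ 65; 46^16 ≡ 65² = 4225 ≡ 4; 46^32 ≡ 4² = 16 ≡ 16.
Since 33 = 32 + 1, 46^33 ≡ 16 · 46; multiplying out mod 67: 16·46 = 736 ≡ 66. Thus 46^33 ≡ 66 ≡ −1 (mod 67).
By Euler's criterion 46 is a quadratic non-residue mod 67: no t satisfies t² ≡ 46 (mod 67).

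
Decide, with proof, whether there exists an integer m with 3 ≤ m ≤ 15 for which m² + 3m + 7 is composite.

m = 11

At m = 11: 11² + 3·11 + 7 = 161 = 7·23, which is composite.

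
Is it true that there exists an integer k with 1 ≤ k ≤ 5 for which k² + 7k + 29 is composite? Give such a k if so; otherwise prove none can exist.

No, no such integer k in that range exists.

The values for k = 1, 2, …, 5 are 37, 47, 59, 73, 89, and each of these is prime.
So no value in the range makes the expression composite.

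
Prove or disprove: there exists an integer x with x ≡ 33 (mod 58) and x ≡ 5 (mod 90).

The moduli are not coprime: gcd(58, 90) = 2. Compatibility requires 2 ∣ (5 − 33) = -28, which holds, so solutions exist.
Write x = 33 + 58t. Then 58t ≡ 5 − 33 ≡ 62 (mod 90); dividing through by 2 gives 29t ≡ 31 (mod 45).
Invert 29 mod 45 by the Euclidean algorithm: 45 = 1·29 + 16, 29 = 1·16 + 13, 16 = 1·13 + 3, 13 = 4·3 + 1, 3 = 3·1 + 0; back-substituting, 1 = 13 − 4·3 = 13 − 4·(16 − 1·13) = −4·16 + 5·13 = −4·16 + 5·(29 − 1·16) = 5·29 − 9·16 = 5·29 − 9·(45 − 1·29) = −9·45 + 14·29. Hence 29·14 ≡ 1, so 29⁻¹ ≡ 14 (mod 45).
Multiplying by 14: t ≡ 14·31 = 434 ≡ 29 (mod 45).
Then x = 33 + 58·29 = 1715.
Verify: 1715 = 29·58 + 33 and 1715 = 19·90 + 5. ✓

x = 1715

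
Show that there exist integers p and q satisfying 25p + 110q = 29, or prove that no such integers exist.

Both 25 and 110 are divisible by gcd(25, 110) = 5, hence so is any combination 25p + 110q.
But 29 is not a multiple of 5 (it leaves remainder 4).
Therefore 25p + 110q = 29 has no solution in integers.

No, no such integers exist.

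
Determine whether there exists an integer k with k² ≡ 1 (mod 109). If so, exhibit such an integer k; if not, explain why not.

k = 108

k = 108 works: 108² = 11664, and 11664 − 1 = 11663 = 107·109.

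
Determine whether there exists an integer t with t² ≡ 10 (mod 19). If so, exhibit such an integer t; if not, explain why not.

Computing t² mod 19 for t = 0, 1, …, 9 (enough, by the symmetry t ↦ 19 − t) gives 0, 1, 4, 9, 16, 6, 17, 11, 7, 5.
So the quadratic residues mod 19 are {0, 1, 4, 5, 6, 7, 9, 11, 16, 17}, and 10 is not among them.
Therefore t² ≡ 10 (mod 19) has no solution.

No such integer exists.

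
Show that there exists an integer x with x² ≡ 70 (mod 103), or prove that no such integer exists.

Apply Euler's criterion with the prime 103: 70 is a quadratic residue iff 70^51 ≡ 1 (mod 103), and a non-residue iff it is ≡ −1.
Squaring successively (mod 103): 70^2 = 4900 ≡ 59; 70^4 ≡ 59² = 3481 ≡ 82; 70^8 ≡ 82² = 6724 ≡ 29; 70^16 ≡ 29² = 841 ≡ 17; 70^32 ≡ 17² = 289 ≡ 83.
Since 51 = 32 + 16 + 2 + 1, 70^51 ≡ 83 · 17 · 59 · 70; multiplying out mod 103: 83·17 = 1411 ≡ 72, then 72·59 = 4248 ≡ 25, then 25·70 = 1750 ≡ 102. Thus 70^51 ≡ 102 ≡ −1 (mod 103).
The value −1 means 70 is a non-residue modulo 103, so x² ≡ 70 (mod 103) is impossible.

No such integer exists.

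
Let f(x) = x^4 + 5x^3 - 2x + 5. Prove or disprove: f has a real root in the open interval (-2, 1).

f(-2) = -15 and f(1) = 9, which have opposite signs.
As a polynomial, f is continuous on every closed interval.
By the Intermediate Value Theorem, f takes the value 0 somewhere in the open interval.

Yes, f has a root in the interval.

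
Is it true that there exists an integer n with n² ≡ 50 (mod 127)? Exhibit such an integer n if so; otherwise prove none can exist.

n = 80

Take n = 80. Then 80² = 6400 = 50·127 + 50, so 80² ≡ 50 (mod 127).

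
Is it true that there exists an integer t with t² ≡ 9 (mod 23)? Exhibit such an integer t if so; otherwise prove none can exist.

Take t = 3. Then 3² = 9, and since 0 ≤ 9 < 23 this is already reduced: 3² ≡ 9 (mod 23).

t = 3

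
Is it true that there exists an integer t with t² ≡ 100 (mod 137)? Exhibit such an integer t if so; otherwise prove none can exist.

t = 127

Take t = 127. Then 127² = 16129 = 117·137 + 100, so 127² ≡ 100 (mod 137).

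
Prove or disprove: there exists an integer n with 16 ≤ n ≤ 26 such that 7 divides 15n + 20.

n = 22

At n = 22 we get 15·22 + 20 = 350, and 350 = 7·50.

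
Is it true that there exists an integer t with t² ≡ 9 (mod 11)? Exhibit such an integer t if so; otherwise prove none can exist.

Take t = 3. Then 3² = 9, and since 0 ≤ 9 < 11 this is already reduced: 3² ≡ 9 (mod 11).

t = 3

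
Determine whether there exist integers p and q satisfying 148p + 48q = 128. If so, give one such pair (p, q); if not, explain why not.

p = 8, q = -22

Since gcd(148, 48) = 4 and 128 = 4·32, Bézout's identity guarantees a solution.
Dividing through by 4 reduces the equation to 37p + 12q = 32.
Dividing repeatedly: 37 = 3·12 + 1, 12 = 12·1 + 0.
Unwinding: 1 = 37 − 3·12, i.e. 37·1 + 12·(-3) = 1.
Times 32: 37·32 + 12·(-96) = 32, so (32, -96) solves it.
Subtracting 2·12 from p and adding 2·37 to q gives the tidier solution (8, -22).
Indeed 148·8 + 48·(-22) = 1184 − 1056 = 128.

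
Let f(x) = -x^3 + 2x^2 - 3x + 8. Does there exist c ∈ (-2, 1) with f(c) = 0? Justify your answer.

Evaluate at the endpoints: f(-2) = 30, f(1) = 6 — same sign (positive).
f'(x) = -3x^2 + 4x - 3 has discriminant 4² − 4·(-3)·(-3) = -20 < 0, so f' has no real roots and is negative for every real x.
So f is strictly decreasing; between -2 and 1 its values lie between f(-2) = 30 and f(1) = 6, all positive. Therefore f has no root in (-2, 1).

No such root exists.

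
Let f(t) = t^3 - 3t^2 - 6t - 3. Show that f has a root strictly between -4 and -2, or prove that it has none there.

No such root exists.

The endpoint values f(-4) = -91 and f(-2) = -11 are both negative. Claim: f(t) < 0 for every t in (-4, -2).
Substitute t = -2 − u, where 0 < u < 2 on the interval. Expanding, f(-2 − u) = -u^3 - 9u^2 - 18u - 11.
All 4 nonzero coefficients of this polynomial in u are negative; hence for u > 0 the value is a sum of negative terms (the constant -11 among them).
So f is strictly negative on (-4, -2); no root exists in the interval.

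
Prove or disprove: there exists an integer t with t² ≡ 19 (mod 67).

t = 35 works: 35² = 1225, and 1225 − 19 = 1206 = 18·67.

t = 35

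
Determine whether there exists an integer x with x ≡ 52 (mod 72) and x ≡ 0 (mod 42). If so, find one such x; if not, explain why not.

Reduce both congruences modulo 6, which divides 72 and 42: they say x ≡ 52 (mod 6) and x ≡ 0 (mod 6).
These are incompatible: 52 − 0 = 52 is not divisible by 6.
Hence the system has no solution.

No such integer exists.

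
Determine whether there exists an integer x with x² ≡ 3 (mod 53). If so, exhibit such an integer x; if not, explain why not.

53 is prime, so by Euler's criterion 3 is a square mod 53 iff 3^((53−1)/2) = 3^26 ≡ 1 (mod 53).
Repeated squaring mod 53: 3^2 = 9 ≡ 9; 3^4 ≡ 9² = 81 ≡ 28; 3^8 ≡ 28² = 784 ≡ 42; 3^16 ≡ 42² = 1764 ≡ 15.
Since 26 = 16 + 8 + 2, 3^26 ≡ 15 · 42 · 9; multiplying out mod 53: 15·42 = 630 ≡ 47, then 47·9 = 423 ≡ 52. Thus 3^26 ≡ 52 ≡ −1 (mod 53).
The value −1 means 3 is a non-residue modulo 53, so x² ≡ 3 (mod 53) is impossible.

There is no such integer.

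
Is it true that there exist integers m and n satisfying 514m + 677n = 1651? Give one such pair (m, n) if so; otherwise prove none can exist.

m = 210, n = -157

Since gcd(514, 677) = 1, every integer is an integer combination of 514 and 677.
Run the Euclidean algorithm on 677 and 514: 677 = 1·514 + 163, 514 = 3·163 + 25, 163 = 6·25 + 13, 25 = 1·13 + 12, 13 = 1·12 + 1, 12 = 12·1 + 0.
Working back up the chain: 1 = 13 − 1·12 = 13 − (25 − 1·13) = −25 + 2·13 = −25 + 2·(163 − 6·25) = 2·163 − 13·25 = 2·163 − 13·(514 − 3·163) = −13·514 + 41·163 = −13·514 + 41·(677 − 1·514) = 41·677 − 54·514. So 514·(-54) + 677·41 = 1.
Scaling by 1651 gives the particular solution (m, n) = (-89154, 67691).
The general solution is m = -89154 + 677k, n = 67691 − 514k; taking k = 132 gives the smaller pair m = 210, n = -157.
Indeed 514·210 + 677·(-157) = 107940 − 106289 = 1651.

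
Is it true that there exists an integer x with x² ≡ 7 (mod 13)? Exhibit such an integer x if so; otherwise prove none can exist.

No such integer exists.

Computing x² mod 13 for x = 0, 1, …, 6 (enough, by the symmetry x ↦ 13 − x) gives 0, 1, 4, 9, 3, 12, 10.
The set of squares mod 13 is therefore {0, 1, 3, 4, 9, 10, 12}, which does not contain 7.
Therefore x² ≡ 7 (mod 13) has no solution.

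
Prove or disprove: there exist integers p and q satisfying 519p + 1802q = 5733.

519 and 1802 are coprime, so 519p + 1802q ranges over all of ℤ.
Run the Euclidean algorithm on 1802 and 519: 1802 = 3·519 + 245, 519 = 2·245 + 29, 245 = 8·29 + 13, 29 = 2·13 + 3, 13 = 4·3 + 1, 3 = 3·1 + 0.
Working back up the chain: 1 = 13 − 4·3 = 13 − 4·(29 − 2·13) = −4·29 + 9·13 = −4·29 + 9·(245 − 8·29) = 9·245 − 76·29 = 9·245 − 76·(519 − 2·245) = −76·519 + 161·245 = −76·519 + 161·(1802 − 3·519) = 161·1802 − 559·519. So 519·(-559) + 1802·161 = 1.
Multiplying through by 5733: p = (-559)·5733 = -3204747, q = 161·5733 = 923013 is a solution.
Adding 1779·1802 to p and subtracting 1779·519 from q gives the tidier solution (1011, -288).
Indeed 519·1011 + 1802·(-288) = 524709 − 518976 = 5733.

p = 1011, q = -288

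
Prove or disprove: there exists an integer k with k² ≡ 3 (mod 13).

k = 4 works: 4² = 16, and 16 − 3 = 13 = 1·13.

k = 4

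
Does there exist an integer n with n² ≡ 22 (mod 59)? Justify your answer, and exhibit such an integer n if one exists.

n = 9

n = 9 works: 9² = 81, and 81 − 22 = 59 = 1·59.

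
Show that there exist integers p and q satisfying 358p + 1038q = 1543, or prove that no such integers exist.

Any value of 358p + 1038q is a multiple of gcd(358, 1038) = 2.
However 1543 leaves remainder 1 on division by 2.
Hence no integers p, q satisfy the equation.

No, no such integers exist.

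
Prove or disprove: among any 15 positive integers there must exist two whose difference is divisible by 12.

Partition the integers by their residue mod 12; there are 12 classes.
With 15 integers and only 12 classes, the pigeonhole principle forces two of them, say a and b, into the same class.
Equal remainders mean a − b ≡ 0 (mod 12), so 12 divides their difference.

True.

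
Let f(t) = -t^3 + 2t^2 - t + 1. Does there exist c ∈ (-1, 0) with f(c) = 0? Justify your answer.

The endpoint values f(-1) = 5 and f(0) = 1 are both positive. Claim: f(t) > 0 for every t in (-1, 0).
Substitute t = −u, where 0 < u < 1 on the interval. Expanding, f(−u) = u^3 + 2u^2 + u + 1.
All 4 nonzero coefficients of this polynomial in u are positive; hence for u > 0 the value is a sum of positive terms (the constant 1 among them).
Therefore f(t) > 0 throughout (-1, 0), and f has no zero there.

No.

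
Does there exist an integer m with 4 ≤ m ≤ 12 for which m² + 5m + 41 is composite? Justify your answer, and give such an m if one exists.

m = 4

At m = 4: 4² + 5·4 + 41 = 77 = 7·11, which is composite.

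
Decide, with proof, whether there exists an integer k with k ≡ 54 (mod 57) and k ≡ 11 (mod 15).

Both moduli are multiples of 3 = gcd(57, 15), so any solution would satisfy k ≡ 54 and k ≡ 11 modulo 3 simultaneously.
However 54 ≡ 0 and 11 ≡ 2 (mod 3), and 0 ≠ 2.
Hence the system has no solution.

There is no such integer.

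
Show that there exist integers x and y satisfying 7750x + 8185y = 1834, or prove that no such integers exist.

No, no such integers exist.

gcd(7750, 8185) = 5, so every integer of the form 7750x + 8185y is a multiple of 5.
However 1834 leaves remainder 4 on division by 5.
So the equation is unsolvable over ℤ.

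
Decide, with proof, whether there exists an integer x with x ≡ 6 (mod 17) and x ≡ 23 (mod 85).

The moduli are not coprime: gcd(17, 85) = 17. Compatibility requires 17 ∣ (23 − 6) = 17, which holds, so solutions exist.
The integers ≡ 6 (mod 17) are 6, 23, …; their remainders mod 85 are 6, 23, so x = 23 is the first that is ≡ 23 (mod 85).
Verify: 23 = 1·17 + 6 and 23 = 0·85 + 23. ✓

x = 23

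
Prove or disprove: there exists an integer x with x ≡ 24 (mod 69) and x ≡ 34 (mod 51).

gcd(69, 51) = 3. If x ≡ 24 (mod 69) and x ≡ 34 (mod 51), then x ≡ 24 (mod 3) and x ≡ 34 (mod 3).
But 24 mod 3 = 0 while 34 mod 3 = 1, a contradiction.
Therefore no such x exists.

No, no such integer exists.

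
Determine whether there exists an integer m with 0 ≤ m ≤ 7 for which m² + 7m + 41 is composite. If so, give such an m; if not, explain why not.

m = 4

At m = 4: 4² + 7·4 + 41 = 85 = 5·17, which is composite.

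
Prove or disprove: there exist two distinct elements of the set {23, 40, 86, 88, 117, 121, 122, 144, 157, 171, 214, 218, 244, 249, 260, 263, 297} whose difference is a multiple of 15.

Both 23 and 218 leave remainder 8 on division by 15; their difference 195 = 13·15 is a multiple of 15.

Yes: 23 and 218.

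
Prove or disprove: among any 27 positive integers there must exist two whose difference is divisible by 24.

Yes.

There are exactly 24 possible remainders on division by 24.
With 27 integers and only 24 classes, the pigeonhole principle forces two of them, say a and b, into the same class.
Then a ≡ b (mod 24), i.e. 24 ∣ (a − b).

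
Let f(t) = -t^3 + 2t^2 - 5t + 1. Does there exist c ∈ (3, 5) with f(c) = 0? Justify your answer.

Evaluate at the endpoints: f(3) = -23, f(5) = -99 — same sign (negative).
f'(t) = -3t^2 + 4t - 5 has discriminant 4² − 4·(-3)·(-5) = -44 < 0, so f' has no real roots and is negative for every real t.
So f is strictly decreasing; between 3 and 5 its values lie between f(3) = -23 and f(5) = -99, all negative. Therefore f has no root in (3, 5).

No such root exists.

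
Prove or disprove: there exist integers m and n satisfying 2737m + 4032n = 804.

Both 2737 and 4032 are divisible by gcd(2737, 4032) = 7, hence so is any combination 2737m + 4032n.
However 804 leaves remainder 6 on division by 7.
Therefore 2737m + 4032n = 804 has no solution in integers.

No such integers exist.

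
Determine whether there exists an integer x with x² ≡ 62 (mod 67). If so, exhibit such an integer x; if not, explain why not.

x = 14

Take x = 14. Then 14² = 196 = 2·67 + 62, so 14² ≡ 62 (mod 67).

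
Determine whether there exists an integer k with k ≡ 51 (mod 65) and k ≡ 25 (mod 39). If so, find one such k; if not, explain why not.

The moduli are not coprime: gcd(65, 39) = 13. Compatibility requires 13 ∣ (25 − 51) = -26, which holds, so solutions exist.
List candidates k ≡ 51 (mod 65): 51, 116, 181. Modulo 39 these are 12, 38, 25; 181 gives 25 as required.
Check: 181 mod 65 = 51, 181 mod 39 = 25. ✓

k = 181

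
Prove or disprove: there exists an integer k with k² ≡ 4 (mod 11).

k = 9

Take k = 9. Then 9² = 81 = 7·11 + 4, so 9² ≡ 4 (mod 11).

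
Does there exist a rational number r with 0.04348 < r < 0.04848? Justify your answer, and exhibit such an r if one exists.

Multiplying by 21: 21·0.04348 = 0.91308 and 21·0.04848 = 1.01808, so the integer 1 lies strictly between them.
So r = 1/21 works: it is a ratio of integers, and dividing 21·0.04348 < 1 < 21·0.04848 through by 21 gives 0.04348 < 1/21 < 0.04848.

r = 1/21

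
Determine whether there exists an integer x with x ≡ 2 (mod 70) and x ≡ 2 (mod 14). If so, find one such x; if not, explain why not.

x = 2

Here gcd(70, 14) = 14, and both 2 and 2 leave remainder 2 mod 14, so the system is consistent.
In fact x = 2 itself already satisfies 2 mod 14 = 2.
Indeed 2 ≡ 2 (mod 70) and 2 ≡ 2 (mod 14).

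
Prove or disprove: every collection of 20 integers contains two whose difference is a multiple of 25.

Try 20 consecutive integers, 74, 75, …, 93. Their remainders mod 25 are 24, 0, 1, 2, 3, 4, 5, 6, 7, 8, 9, 10, 11, 12, 13, 14, 15, 16, 17, 18 — pairwise different, as any 20 ≤ 25 consecutive integers have distinct residues.
Any two of them differ by at most 19 < 25 and by at least 1, so no difference is a multiple of 25.

No, the set {74, 75, 76, 77, 78, 79, 80, 81, 82, 83, 84, 85, 86, 87, 88, 89, 90, 91, 92, 93} is a counterexample.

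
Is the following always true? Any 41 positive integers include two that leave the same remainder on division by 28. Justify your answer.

Yes, this is always true.

Partition the integers by their residue mod 28; there are 28 classes.
Since 41 > 28, two of the 41 integers must share a residue class by the pigeonhole principle; call them a and b.
So a and b have equal remainders mod 28, which is exactly what was to be shown.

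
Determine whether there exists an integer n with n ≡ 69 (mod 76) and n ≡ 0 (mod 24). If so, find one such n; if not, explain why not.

Reduce both congruences modulo 4, which divides 76 and 24: they say n ≡ 69 (mod 4) and n ≡ 0 (mod 4).
However 69 ≡ 1 and 0 ≡ 0 (mod 4), and 1 ≠ 0.
Hence the system has no solution.

No, no such integer exists.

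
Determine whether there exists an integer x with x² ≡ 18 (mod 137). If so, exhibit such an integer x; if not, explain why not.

x = 44 works: 44² = 1936, and 1936 − 18 = 1918 = 14·137.

x = 44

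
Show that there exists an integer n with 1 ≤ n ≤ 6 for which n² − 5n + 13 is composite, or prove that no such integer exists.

At n = 1: 1² − 5·1 + 13 = 9 = 3·3, which is composite.

n = 1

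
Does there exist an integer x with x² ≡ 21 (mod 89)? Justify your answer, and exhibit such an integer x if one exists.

x = 56 works: 56² = 3136, and 3136 − 21 = 3115 = 35·89.

x = 56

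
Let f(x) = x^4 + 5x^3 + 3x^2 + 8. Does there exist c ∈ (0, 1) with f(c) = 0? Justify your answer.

No such root exists.

f(0) = 8 and f(1) = 17, both positive, so a sign-change argument is unavailable; we show f keeps this sign on the whole interval.
The nonzero coefficients of f are all positive, so for x > 0 every term of f(x) is positive (the constant term 8 strictly so).
Therefore f(x) > 0 throughout (0, 1), and f has no zero there.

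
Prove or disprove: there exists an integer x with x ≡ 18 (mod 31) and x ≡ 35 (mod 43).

x = 1196

gcd(31, 43) = 1, so the Chinese Remainder Theorem guarantees exactly one residue class mod 1333 satisfying both.
Write x = 18 + 31t and require 18 + 31t ≡ 35 (mod 43), i.e. 31t ≡ 17 (mod 43).
Note 31·25 = 775 ≡ 1 (mod 43) (as 775 − 1 = 18·43), so 31⁻¹ ≡ 25.
Multiplying by 25: t ≡ 25·17 = 425 ≡ 38 (mod 43).
With t = 38: x = 18 + 31·38 = 1196.
Verify: 1196 = 38·31 + 18 and 1196 = 27·43 + 35. ✓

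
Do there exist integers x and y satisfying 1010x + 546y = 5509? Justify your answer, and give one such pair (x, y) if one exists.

No, no such integers exist.

gcd(1010, 546) = 2, so every integer of the form 1010x + 546y is a multiple of 2.
However 5509 leaves remainder 1 on division by 2.
So the equation is unsolvable over ℤ.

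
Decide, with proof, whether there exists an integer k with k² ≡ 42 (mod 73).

No, no such integer exists.

Apply Euler's criterion with the prime 73: 42 is a quadratic residue iff 42^36 ≡ 1 (mod 73), and a non-residue iff it is ≡ −1.
Repeated squaring mod 73: 42^2 = 1764 ≡ 12; 42^4 ≡ 12² = 144 ≡ 71; 42^8 ≡ 71² = 5041 ≡ 4; 42^16 ≡ 4² = 16 ≡ 16; 42^32 ≡ 16² = 256 ≡ 37.
Since 36 = 32 + 4, 42^36 ≡ 37 · 71; multiplying out mod 73: 37·71 = 2627 ≡ 72. Thus 42^36 ≡ 72 ≡ −1 (mod 73).
By Euler's criterion 42 is a quadratic non-residue mod 73: no k satisfies k² ≡ 42 (mod 73).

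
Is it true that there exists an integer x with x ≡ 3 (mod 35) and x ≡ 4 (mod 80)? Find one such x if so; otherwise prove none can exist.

There is no such integer.

Both moduli are multiples of 5 = gcd(35, 80), so any solution would satisfy x ≡ 3 and x ≡ 4 modulo 5 simultaneously.
However 3 ≡ 3 and 4 ≡ 4 (mod 5), and 3 ≠ 4.
Hence the system has no solution.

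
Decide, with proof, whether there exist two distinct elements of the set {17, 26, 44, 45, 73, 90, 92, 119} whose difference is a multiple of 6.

Yes: 17 and 119.

17 mod 6 = 5 and 119 mod 6 = 5, so 119 − 17 = 102 = 17·6.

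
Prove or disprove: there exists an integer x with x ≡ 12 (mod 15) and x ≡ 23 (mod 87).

There is no such integer.

Both moduli are multiples of 3 = gcd(15, 87), so any solution would satisfy x ≡ 12 and x ≡ 23 modulo 3 simultaneously.
However 12 ≡ 0 and 23 ≡ 2 (mod 3), and 0 ≠ 2.
Therefore no such x exists.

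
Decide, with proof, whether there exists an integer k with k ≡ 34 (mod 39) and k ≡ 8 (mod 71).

k = 931

Since 39 and 71 share no common factor, CRT says the pair of congruences has a solution (unique mod 2769).
Any solution of the first congruence is k = 34 + 39t; substituting into the second, 39t ≡ 8 − 34 ≡ 45 (mod 71).
Note 39·51 = 1989 ≡ 1 (mod 71) (as 1989 − 1 = 28·71), so 39⁻¹ ≡ 51.
Therefore t ≡ 51·45 = 2295 ≡ 23 (mod 71).
Taking t = 23 gives k = 34 + 39·23 = 931.
Verify: 931 = 23·39 + 34 and 931 = 13·71 + 8. ✓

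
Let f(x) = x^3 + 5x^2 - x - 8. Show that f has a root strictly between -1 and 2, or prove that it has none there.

Yes, f has a root in the interval.

f(-1) = -3 and f(2) = 18, which have opposite signs.
As a polynomial, f is continuous on every closed interval.
By the Intermediate Value Theorem, f takes the value 0 somewhere in the open interval.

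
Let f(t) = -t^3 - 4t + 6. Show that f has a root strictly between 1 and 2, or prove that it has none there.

Such a root exists.

f(1) = 1 and f(2) = -10, which have opposite signs.
f is continuous everywhere (it is a polynomial), in particular on [1, 2].
By the Intermediate Value Theorem f must vanish at some point of (1, 2).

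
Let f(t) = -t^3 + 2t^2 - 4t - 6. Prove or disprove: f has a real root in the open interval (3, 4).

Evaluate at the endpoints: f(3) = -27, f(4) = -54 — same sign (negative).
f'(t) = -3t^2 + 4t - 4 has discriminant 4² − 4·(-3)·(-4) = -32 < 0, so f' has no real roots and is negative for every real t.
So f is strictly decreasing; between 3 and 4 its values lie between f(3) = -27 and f(4) = -54, all negative. Therefore f has no root in (3, 4).

No such root exists.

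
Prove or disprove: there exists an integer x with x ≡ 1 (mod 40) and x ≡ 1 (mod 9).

gcd(40, 9) = 1, so the Chinese Remainder Theorem guarantees exactly one residue class mod 360 satisfying both.
Write x = 1 + 40t and require 1 + 40t ≡ 1 (mod 9), i.e. 40t ≡ 0 (mod 9).
40 ≡ 4 (mod 9), so this reads 4t ≡ 0 (mod 9). t = 0 satisfies this.
With t = 0: x = 1 + 40·0 = 1.
Verify: 1 = 0·40 + 1 and 1 = 0·9 + 1. ✓

x = 1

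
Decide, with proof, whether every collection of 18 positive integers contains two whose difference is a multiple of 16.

True.

Each integer lies in one of the 16 residue classes modulo 16.
Since 18 > 16, two of the 18 integers must share a residue class by the pigeonhole principle; call them a and b.
Equal remainders mean a − b ≡ 0 (mod 16), so 16 divides their difference.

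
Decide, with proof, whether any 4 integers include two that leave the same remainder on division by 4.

Try 4 consecutive integers, 11, 12, 13, 14. Their remainders mod 4 are 3, 0, 1, 2 — pairwise different, as any 4 ≤ 4 consecutive integers have distinct residues.
Hence this collection has no pair with equal remainders mod 4, disproving the claim.

No, the set {11, 12, 13, 14} is a counterexample.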